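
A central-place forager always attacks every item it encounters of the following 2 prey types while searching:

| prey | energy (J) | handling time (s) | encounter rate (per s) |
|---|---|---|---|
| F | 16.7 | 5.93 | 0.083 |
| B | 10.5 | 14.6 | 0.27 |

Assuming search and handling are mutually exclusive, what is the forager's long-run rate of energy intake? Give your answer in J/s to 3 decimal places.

Energy encountered per unit search time: 0.083×16.7 + 0.27×10.5 = 4.221 J/s.
Handling time per unit search time: 0.083×5.93 + 0.27×14.6 = 4.434.
Rate = 4.221/(1 + 4.434) = 0.7768 J/s.

0.777 J/s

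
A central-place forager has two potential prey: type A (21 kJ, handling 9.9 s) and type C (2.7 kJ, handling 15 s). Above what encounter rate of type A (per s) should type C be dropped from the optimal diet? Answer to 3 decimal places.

0.009 per s

The zero-one rule: include type C iff E₂/h₂ > λE₁/(1+λh₁). Equality gives the switch point.
λE₁h₂ = E₂ + λE₂h₁ ⇒ λ = E₂/(E₁h₂ − E₂h₁) = 2.7/(315 − 26.73) = 0.009366 per s.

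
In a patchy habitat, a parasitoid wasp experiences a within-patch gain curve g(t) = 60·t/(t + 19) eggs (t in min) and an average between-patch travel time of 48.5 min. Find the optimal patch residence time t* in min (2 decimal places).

Maximise g(t)/(T+t): set derivative to zero → g'(t)(T+t) = g(t).
g'(t) = 60·19/(t + 19)². Setting 60·19/(t+19)² = 60t/[(t+19)(48.5+t)] gives 19(48.5+t) = t(t+19), so t² = 19×48.5 = 921.5.
t* = √921.5 = 30.36 min.

30.36 min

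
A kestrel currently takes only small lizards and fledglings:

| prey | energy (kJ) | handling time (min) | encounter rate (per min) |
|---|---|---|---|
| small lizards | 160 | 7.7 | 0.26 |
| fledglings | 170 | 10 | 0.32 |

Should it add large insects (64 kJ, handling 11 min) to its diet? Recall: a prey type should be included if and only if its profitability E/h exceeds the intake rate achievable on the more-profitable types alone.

No

Current rate: (0.26×160 + 0.32×170)/(1 + 0.26×7.7 + 0.32×10) = 15.48 kJ/min.
Profitability of large insects: 64/11 = 5.818 kJ/min.
5.818 < 15.48, so adding large insects would lower the average — exclude it.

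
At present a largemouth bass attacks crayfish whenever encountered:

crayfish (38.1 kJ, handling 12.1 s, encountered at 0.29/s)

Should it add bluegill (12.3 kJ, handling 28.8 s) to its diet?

On crayfish alone, R = ΣλE/(1+Σλh) = 11.05/4.509 = 2.45 kJ/s.
bluegill: E/h = 12.3/28.8 = 0.4271 kJ/s.
Since 0.4271 < R, time spent handling bluegill is better spent searching.

No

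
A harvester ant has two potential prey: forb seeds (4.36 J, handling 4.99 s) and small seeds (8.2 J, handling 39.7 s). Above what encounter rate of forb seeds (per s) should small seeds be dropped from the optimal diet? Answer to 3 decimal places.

The zero-one rule: include small seeds iff E₂/h₂ > λE₁/(1+λh₁). Equality gives the switch point.
λE₁h₂ = E₂ + λE₂h₁ ⇒ λ = E₂/(E₁h₂ − E₂h₁) = 8.2/(173.1 − 40.92) = 0.06204 per s.

0.062 per s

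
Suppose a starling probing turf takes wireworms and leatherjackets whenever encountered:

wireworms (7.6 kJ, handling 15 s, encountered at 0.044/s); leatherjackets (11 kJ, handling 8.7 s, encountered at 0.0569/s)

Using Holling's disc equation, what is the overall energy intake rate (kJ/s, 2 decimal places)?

R = Σλ_iE_i / (1 + Σλ_ih_i)
Numerator: 0.044×7.6 + 0.0569×11 = 0.9603
Denominator: 1 + 0.044×15 + 0.0569×8.7 = 2.155
R = 0.9603/2.155 = 0.4456 kJ/s

0.45 kJ/s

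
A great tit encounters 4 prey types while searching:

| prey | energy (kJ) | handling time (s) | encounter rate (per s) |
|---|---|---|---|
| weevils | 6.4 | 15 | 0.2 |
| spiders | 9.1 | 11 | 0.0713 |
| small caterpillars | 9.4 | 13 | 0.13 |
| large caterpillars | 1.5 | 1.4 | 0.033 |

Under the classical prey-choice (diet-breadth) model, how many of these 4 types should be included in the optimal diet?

E/h in descending order: large caterpillars 1.07, spiders 0.827, small caterpillars 0.723, weevils 0.427 kJ/s. The optimal diet is the largest prefix of this list for which every included type satisfies E_i/h_i > R on the types above it.
Rate on top 1: 0.04731. spiders: 0.827 > 0.04731 → include.
Rate on top 2: 0.3815. small caterpillars: 0.723 > 0.3815 → include.
Rate on top 3: 0.5455. weevils: 0.427 < 0.5455 → exclude; stop.
Optimal diet: large caterpillars, spiders, small caterpillars — 3 of 4 types.

3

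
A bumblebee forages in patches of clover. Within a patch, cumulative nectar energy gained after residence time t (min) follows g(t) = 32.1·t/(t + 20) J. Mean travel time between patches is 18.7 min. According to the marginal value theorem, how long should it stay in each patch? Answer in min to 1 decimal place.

Maximise g(t)/(T+t): set derivative to zero → g'(t)(T+t) = g(t).
g'(t) = 32.1·20/(t + 20)². Setting 32.1·20/(t+20)² = 32.1t/[(t+20)(18.7+t)] gives 20(18.7+t) = t(t+20), so t² = 20×18.7 = 374.
t* = √374 = 19.34 min.

19.3 min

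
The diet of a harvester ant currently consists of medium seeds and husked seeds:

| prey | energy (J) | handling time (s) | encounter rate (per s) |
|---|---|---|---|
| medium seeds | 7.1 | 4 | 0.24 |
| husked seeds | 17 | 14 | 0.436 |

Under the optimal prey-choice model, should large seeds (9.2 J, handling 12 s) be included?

Intake rate on the current diet: R = (0.24×7.1 + 0.436×17) / (1 + 0.24×4 + 0.436×14) = 9.116/8.064 = 1.13 J/s.
Profitability of large seeds: 9.2/12 = 0.7667 J/s.
Since 0.7667 < R, time spent handling large seeds is better spent searching.

No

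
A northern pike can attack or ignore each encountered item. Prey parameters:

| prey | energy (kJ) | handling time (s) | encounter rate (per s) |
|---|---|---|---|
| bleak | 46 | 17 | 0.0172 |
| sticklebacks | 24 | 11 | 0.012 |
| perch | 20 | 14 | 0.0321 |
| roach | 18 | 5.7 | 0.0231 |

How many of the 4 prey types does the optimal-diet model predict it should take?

4

Rank by E/h (kJ/s): roach 3.16, bleak 2.71, sticklebacks 2.18, perch 1.43. Include each in turn until the next type's E/h falls below the running intake rate.
Rate on top 1: 0.3674. bleak: 2.71 > 0.3674 → include.
Rate on top 2: 0.8476. sticklebacks: 2.18 > 0.8476 → include.
Rate on top 3: 0.9608. perch: 1.43 > 0.9608 → include.
Optimal diet: roach, bleak, sticklebacks, perch — 4 of 4 types.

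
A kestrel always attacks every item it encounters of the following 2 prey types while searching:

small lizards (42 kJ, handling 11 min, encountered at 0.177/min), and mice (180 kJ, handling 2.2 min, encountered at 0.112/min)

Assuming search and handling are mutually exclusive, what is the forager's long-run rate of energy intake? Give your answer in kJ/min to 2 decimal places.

8.64 kJ/min

R = (0.177×42 + 0.112×180) / (1 + 0.177×11 + 0.112×2.2) = 27.59/3.193 = 8.641 kJ/min.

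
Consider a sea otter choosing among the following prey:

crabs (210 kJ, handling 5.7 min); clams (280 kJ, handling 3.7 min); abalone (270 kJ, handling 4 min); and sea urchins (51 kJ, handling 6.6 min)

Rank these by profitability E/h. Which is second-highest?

abalone

In descending order of E/h:
clams: 280/3.7 = 75.7 kJ/min
abalone: 270/4 = 67.5 kJ/min
crabs: 210/5.7 = 36.8 kJ/min
sea urchins: 51/6.6 = 7.73 kJ/min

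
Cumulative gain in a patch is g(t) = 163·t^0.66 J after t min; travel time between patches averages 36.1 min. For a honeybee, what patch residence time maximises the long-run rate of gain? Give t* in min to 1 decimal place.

By the marginal value theorem, leave when the instantaneous gain rate g'(t) equals the habitat-wide average g(t)/(T + t).
g'(t) = 0.66·163·t^-0.34. Setting 0.66·163·t^-0.34 = 163·t^0.66/(36.1+t) gives 0.66(36.1+t) = t, so 0.34·t = 0.66×36.1.
t* = 0.66×36.1/0.34 = 70.08 min.

70.1 min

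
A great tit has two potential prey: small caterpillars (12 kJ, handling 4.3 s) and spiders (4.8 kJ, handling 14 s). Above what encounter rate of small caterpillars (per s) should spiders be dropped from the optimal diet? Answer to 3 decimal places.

0.033 per s

Drop spiders once their profitability E₂/h₂ falls below the rate achievable on small caterpillars alone: E₂/h₂ = λE₁/(1 + λh₁).
Solve for λ: λE₁h₂ = E₂(1 + λh₁) → λ(E₁h₂ − E₂h₁) = E₂ → λ = E₂/(E₁h₂ − E₂h₁).
λ = 4.8/(12×14 − 4.8×4.3) = 4.8/147.4 = 0.03257 per s.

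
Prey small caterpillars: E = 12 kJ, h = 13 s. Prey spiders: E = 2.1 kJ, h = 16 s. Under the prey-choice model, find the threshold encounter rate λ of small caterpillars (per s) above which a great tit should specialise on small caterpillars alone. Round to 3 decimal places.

Drop spiders once their profitability E₂/h₂ falls below the rate achievable on small caterpillars alone: E₂/h₂ = λE₁/(1 + λh₁).
Solve for λ: λE₁h₂ = E₂(1 + λh₁) → λ(E₁h₂ − E₂h₁) = E₂ → λ = E₂/(E₁h₂ − E₂h₁).
λ = 2.1/(12×16 − 2.1×13) = 2.1/164.7 = 0.01275 per s.

0.013 per s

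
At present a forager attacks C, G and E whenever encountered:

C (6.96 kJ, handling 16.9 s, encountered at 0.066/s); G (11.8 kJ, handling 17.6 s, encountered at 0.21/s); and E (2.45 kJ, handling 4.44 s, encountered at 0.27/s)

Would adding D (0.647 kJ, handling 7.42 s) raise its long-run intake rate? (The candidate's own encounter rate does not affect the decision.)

No

Current rate: (0.066×6.96 + 0.21×11.8 + 0.27×2.45)/(1 + 0.066×16.9 + 0.21×17.6 + 0.27×4.44) = 0.5134 kJ/s.
Profitability of D: 0.647/7.42 = 0.0872 kJ/s.
Since 0.0872 < R, time spent handling D is better spent searching.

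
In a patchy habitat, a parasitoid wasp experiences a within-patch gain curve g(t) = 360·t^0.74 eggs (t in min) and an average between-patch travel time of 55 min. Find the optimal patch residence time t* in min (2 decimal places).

156.54 min

By the marginal value theorem, leave when the instantaneous gain rate g'(t) equals the habitat-wide average g(t)/(T + t).
g'(t) = 0.74·360·t^-0.26. Setting 0.74·360·t^-0.26 = 360·t^0.74/(55+t) gives 0.74(55+t) = t, so 0.26·t = 0.74×55.
t* = 0.74×55/0.26 = 156.5 min.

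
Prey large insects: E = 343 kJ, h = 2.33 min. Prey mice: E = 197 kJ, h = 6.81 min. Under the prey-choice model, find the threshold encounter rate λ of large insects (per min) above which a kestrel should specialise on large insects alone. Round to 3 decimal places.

Drop mice once their profitability E₂/h₂ falls below the rate achievable on large insects alone: E₂/h₂ = λE₁/(1 + λh₁).
Solve for λ: λE₁h₂ = E₂(1 + λh₁) → λ(E₁h₂ − E₂h₁) = E₂ → λ = E₂/(E₁h₂ − E₂h₁).
λ = 197/(343×6.81 − 197×2.33) = 197/1877 = 0.105 per min.

0.105 per min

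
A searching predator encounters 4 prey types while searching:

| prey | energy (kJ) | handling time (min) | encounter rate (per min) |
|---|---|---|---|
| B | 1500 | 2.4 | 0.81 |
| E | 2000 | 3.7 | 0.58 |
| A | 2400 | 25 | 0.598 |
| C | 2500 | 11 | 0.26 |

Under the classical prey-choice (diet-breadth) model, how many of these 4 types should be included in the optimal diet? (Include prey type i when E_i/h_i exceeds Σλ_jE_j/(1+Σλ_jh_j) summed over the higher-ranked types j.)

2

Rank by E/h (kJ/min): B 625, E 541, C 227, A 96. Include each in turn until the next type's E/h falls below the running intake rate.
Rate on top 1: 412.7. E: 541 > 412.7 → include.
Rate on top 2: 466.6. C: 227 < 466.6 → exclude; stop.
Optimal diet: B, E — 2 of 4 types.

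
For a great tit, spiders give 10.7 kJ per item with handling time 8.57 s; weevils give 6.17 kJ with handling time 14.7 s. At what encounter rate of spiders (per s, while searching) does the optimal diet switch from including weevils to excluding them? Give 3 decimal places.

0.059 per s

Drop weevils once their profitability E₂/h₂ falls below the rate achievable on spiders alone: E₂/h₂ = λE₁/(1 + λh₁).
Solve for λ: λE₁h₂ = E₂(1 + λh₁) → λ(E₁h₂ − E₂h₁) = E₂ → λ = E₂/(E₁h₂ − E₂h₁).
λ = 6.17/(10.7×14.7 − 6.17×8.57) = 6.17/104.4 = 0.05909 per s.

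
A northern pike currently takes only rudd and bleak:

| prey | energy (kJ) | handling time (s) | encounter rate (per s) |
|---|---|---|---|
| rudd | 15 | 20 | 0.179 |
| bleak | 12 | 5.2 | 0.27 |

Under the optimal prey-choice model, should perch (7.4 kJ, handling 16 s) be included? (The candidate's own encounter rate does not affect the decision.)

On rudd and bleak alone, R = ΣλE/(1+Σλh) = 5.925/5.984 = 0.9901 kJ/s.
Profitability of perch: 7.4/16 = 0.4625 kJ/s.
Since 0.4625 < R, time spent handling perch is better spent searching.

No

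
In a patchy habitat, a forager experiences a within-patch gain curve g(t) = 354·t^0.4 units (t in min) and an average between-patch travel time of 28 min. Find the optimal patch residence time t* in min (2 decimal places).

18.67 min

Optimal t* satisfies g'(t*) = g(t*)/(T + t*).
g'(t) = 0.4·354·t^-0.6. Setting 0.4·354·t^-0.6 = 354·t^0.4/(28+t) gives 0.4(28+t) = t, so 0.60·t = 0.4×28.
t* = 0.4×28/0.60 = 18.67 min.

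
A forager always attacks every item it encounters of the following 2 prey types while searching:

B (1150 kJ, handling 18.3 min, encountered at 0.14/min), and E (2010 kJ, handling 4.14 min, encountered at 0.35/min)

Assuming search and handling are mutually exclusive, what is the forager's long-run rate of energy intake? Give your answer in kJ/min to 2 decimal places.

172.52 kJ/min

Energy encountered per unit search time: 0.14×1150 + 0.35×2010 = 864.5 kJ/min.
Handling time per unit search time: 0.14×18.3 + 0.35×4.14 = 4.011.
Rate = 864.5/(1 + 4.011) = 172.5 kJ/min.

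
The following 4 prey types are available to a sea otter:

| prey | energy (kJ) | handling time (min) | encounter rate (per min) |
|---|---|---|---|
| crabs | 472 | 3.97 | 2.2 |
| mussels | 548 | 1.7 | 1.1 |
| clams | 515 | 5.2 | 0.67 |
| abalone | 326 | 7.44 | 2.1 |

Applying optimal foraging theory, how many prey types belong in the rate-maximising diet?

1

E/h in descending order: mussels 322, crabs 119, clams 99, abalone 43.8 kJ/min. The optimal diet is the largest prefix of this list for which every included type satisfies E_i/h_i > R on the types above it.
Rate on top 1: 210. crabs: 119 < 210 → exclude; stop.
Optimal diet: mussels — 1 of 4 types.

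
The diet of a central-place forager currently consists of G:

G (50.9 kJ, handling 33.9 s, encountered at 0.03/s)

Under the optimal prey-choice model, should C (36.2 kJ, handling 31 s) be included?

Intake rate on the current diet: R = (0.03×50.9) / (1 + 0.03×33.9) = 1.527/2.017 = 0.7571 kJ/s.
C: E/h = 36.2/31 = 1.168 kJ/s.
1.168 > 0.7571, so adding C raises the average — include it.

Yes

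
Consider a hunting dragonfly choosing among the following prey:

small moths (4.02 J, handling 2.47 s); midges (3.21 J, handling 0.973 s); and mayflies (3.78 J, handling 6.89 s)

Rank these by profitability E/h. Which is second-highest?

Profitability E/h (J/s): small moths = 4.02/2.47 = 1.63, midges = 3.21/0.973 = 3.3, mayflies = 3.78/6.89 = 0.549.
Ranked: midges > small moths > mayflies.

small moths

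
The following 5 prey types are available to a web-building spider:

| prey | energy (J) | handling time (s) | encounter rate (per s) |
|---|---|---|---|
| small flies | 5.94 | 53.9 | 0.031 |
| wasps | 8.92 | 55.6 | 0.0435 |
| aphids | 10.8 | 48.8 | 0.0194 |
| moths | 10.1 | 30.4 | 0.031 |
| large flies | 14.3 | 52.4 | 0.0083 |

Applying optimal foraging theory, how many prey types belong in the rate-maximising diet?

3

E/h in descending order: moths 0.332, large flies 0.273, aphids 0.221, wasps 0.16, small flies 0.11 J/s. The optimal diet is the largest prefix of this list for which every included type satisfies E_i/h_i > R on the types above it.
Rate on top 1: 0.1612. large flies: 0.273 > 0.1612 → include.
Rate on top 2: 0.1816. aphids: 0.221 > 0.1816 → include.
Rate on top 3: 0.1929. wasps: 0.16 < 0.1929 → exclude; stop.
Optimal diet: moths, large flies, aphids — 3 of 5 types.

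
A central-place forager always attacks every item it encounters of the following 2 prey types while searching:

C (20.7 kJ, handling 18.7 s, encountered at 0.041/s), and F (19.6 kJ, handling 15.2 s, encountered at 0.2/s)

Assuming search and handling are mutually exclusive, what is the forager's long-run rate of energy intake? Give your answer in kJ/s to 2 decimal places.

0.99 kJ/s

R = Σλ_iE_i / (1 + Σλ_ih_i)
Numerator: 0.041×20.7 + 0.2×19.6 = 4.769
Denominator: 1 + 0.041×18.7 + 0.2×15.2 = 4.807
R = 4.769/4.807 = 0.9921 kJ/s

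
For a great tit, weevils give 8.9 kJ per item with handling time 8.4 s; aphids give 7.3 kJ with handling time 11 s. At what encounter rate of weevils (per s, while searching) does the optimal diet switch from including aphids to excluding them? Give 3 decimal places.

0.200 per s

At the threshold, the rate on weevils alone equals the profitability of aphids: λ·8.9/(1 + λ·8.4) = 7.3/11 = 0.6636.
Rearranging, λ(8.9 − 0.6636×8.4) = 0.6636, so λ = 0.6636/3.325 = 0.1996 per s.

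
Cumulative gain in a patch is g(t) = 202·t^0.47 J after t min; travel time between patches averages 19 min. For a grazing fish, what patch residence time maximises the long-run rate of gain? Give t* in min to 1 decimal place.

16.8 min

Optimal t* satisfies g'(t*) = g(t*)/(T + t*).
g'(t) = 0.47·202·t^-0.53. Setting 0.47·202·t^-0.53 = 202·t^0.47/(19+t) gives 0.47(19+t) = t, so 0.53·t = 0.47×19.
t* = 0.47×19/0.53 = 16.85 min.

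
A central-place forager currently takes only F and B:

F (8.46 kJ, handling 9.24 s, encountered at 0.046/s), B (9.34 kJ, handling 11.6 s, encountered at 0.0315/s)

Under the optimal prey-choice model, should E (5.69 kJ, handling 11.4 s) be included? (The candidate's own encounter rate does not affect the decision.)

Yes

Intake rate on the current diet: R = (0.046×8.46 + 0.0315×9.34) / (1 + 0.046×9.24 + 0.0315×11.6) = 0.6834/1.79 = 0.3817 kJ/s.
Profitability of E: 5.69/11.4 = 0.4991 kJ/s.
0.4991 > 0.3817, so adding E raises the average — include it.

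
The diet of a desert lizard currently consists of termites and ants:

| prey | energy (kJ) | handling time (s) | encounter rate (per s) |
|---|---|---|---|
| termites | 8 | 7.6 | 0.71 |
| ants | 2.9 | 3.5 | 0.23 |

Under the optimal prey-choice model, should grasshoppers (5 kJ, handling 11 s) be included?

No

Intake rate on the current diet: R = (0.71×8 + 0.23×2.9) / (1 + 0.71×7.6 + 0.23×3.5) = 6.347/7.201 = 0.8814 kJ/s.
Profitability of grasshoppers: 5/11 = 0.4545 kJ/s.
0.4545 < 0.8814, so adding grasshoppers would lower the average — exclude it.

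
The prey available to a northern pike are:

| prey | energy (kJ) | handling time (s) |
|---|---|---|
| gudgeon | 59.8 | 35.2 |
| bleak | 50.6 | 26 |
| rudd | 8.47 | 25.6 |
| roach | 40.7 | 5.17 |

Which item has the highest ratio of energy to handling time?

In descending order of E/h:
roach: 40.7/5.17 = 7.87 kJ/s
bleak: 50.6/26 = 1.95 kJ/s
gudgeon: 59.8/35.2 = 1.7 kJ/s
rudd: 8.47/25.6 = 0.331 kJ/s

roach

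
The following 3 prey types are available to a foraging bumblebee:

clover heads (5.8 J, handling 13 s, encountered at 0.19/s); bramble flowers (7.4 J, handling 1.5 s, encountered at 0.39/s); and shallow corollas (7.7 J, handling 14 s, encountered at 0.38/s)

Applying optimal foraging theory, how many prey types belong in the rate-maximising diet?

1

E/h in descending order: bramble flowers 4.93, shallow corollas 0.55, clover heads 0.446 J/s. The optimal diet is the largest prefix of this list for which every included type satisfies E_i/h_i > R on the types above it.
Rate on top 1: 1.821. shallow corollas: 0.55 < 1.821 → exclude; stop.
Optimal diet: bramble flowers — 1 of 3 types.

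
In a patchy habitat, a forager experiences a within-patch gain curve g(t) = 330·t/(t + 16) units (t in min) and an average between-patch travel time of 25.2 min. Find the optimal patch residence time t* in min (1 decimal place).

Maximise g(t)/(T+t): set derivative to zero → g'(t)(T+t) = g(t).
g'(t) = 330·16/(t + 16)². Setting 330·16/(t+16)² = 330t/[(t+16)(25.2+t)] gives 16(25.2+t) = t(t+16), so t² = 16×25.2 = 403.2.
t* = √403.2 = 20.08 min.

20.1 min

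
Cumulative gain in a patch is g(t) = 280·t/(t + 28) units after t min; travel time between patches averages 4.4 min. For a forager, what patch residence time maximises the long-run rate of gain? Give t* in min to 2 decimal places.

11.10 min

By the marginal value theorem, leave when the instantaneous gain rate g'(t) equals the habitat-wide average g(t)/(T + t).
g'(t) = 280·28/(t + 28)². Setting 280·28/(t+28)² = 280t/[(t+28)(4.4+t)] gives 28(4.4+t) = t(t+28), so t² = 28×4.4 = 123.2.
t* = √123.2 = 11.1 min.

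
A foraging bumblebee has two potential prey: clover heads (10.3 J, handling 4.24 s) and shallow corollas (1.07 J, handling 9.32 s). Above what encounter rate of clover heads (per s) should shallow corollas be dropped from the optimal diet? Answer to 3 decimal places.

Drop shallow corollas once their profitability E₂/h₂ falls below the rate achievable on clover heads alone: E₂/h₂ = λE₁/(1 + λh₁).
Solve for λ: λE₁h₂ = E₂(1 + λh₁) → λ(E₁h₂ − E₂h₁) = E₂ → λ = E₂/(E₁h₂ − E₂h₁).
λ = 1.07/(10.3×9.32 − 1.07×4.24) = 1.07/91.46 = 0.0117 per s.

0.012 per s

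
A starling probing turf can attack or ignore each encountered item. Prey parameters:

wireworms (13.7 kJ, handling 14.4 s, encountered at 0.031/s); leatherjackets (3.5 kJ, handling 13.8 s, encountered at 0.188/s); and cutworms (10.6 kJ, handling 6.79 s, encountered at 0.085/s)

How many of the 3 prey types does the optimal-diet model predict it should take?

2

E/h in descending order: cutworms 1.56, wireworms 0.951, leatherjackets 0.254 kJ/s. The optimal diet is the largest prefix of this list for which every included type satisfies E_i/h_i > R on the types above it.
Rate on top 1: 0.5713. wireworms: 0.951 > 0.5713 → include.
Rate on top 2: 0.6551. leatherjackets: 0.254 < 0.6551 → exclude; stop.
Optimal diet: cutworms, wireworms — 2 of 3 types.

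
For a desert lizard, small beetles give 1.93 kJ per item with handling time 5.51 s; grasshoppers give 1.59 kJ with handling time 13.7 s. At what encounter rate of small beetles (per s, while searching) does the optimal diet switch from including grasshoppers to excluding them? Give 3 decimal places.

0.090 per s

Drop grasshoppers once their profitability E₂/h₂ falls below the rate achievable on small beetles alone: E₂/h₂ = λE₁/(1 + λh₁).
Solve for λ: λE₁h₂ = E₂(1 + λh₁) → λ(E₁h₂ − E₂h₁) = E₂ → λ = E₂/(E₁h₂ − E₂h₁).
λ = 1.59/(1.93×13.7 − 1.59×5.51) = 1.59/17.68 = 0.08993 per s.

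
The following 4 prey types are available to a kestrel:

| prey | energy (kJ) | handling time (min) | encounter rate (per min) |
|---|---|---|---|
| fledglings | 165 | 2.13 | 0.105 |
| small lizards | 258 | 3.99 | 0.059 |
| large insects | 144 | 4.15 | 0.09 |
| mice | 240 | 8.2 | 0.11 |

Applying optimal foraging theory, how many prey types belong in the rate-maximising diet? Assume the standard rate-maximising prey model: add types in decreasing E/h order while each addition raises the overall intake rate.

Rank by E/h (kJ/min): fledglings 77.5, small lizards 64.7, large insects 34.7, mice 29.3. Include each in turn until the next type's E/h falls below the running intake rate.
Rate on top 1: 14.16. small lizards: 64.7 > 14.16 → include.
Rate on top 2: 22.31. large insects: 34.7 > 22.31 → include.
Rate on top 3: 24.83. mice: 29.3 > 24.83 → include.
Optimal diet: fledglings, small lizards, large insects, mice — 4 of 4 types.

4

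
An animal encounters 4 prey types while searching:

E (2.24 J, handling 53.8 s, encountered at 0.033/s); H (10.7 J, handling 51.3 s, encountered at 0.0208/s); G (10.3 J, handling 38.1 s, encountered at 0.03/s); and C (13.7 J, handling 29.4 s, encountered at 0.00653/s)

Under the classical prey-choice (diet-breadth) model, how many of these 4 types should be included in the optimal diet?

3

Rank by E/h (J/s): C 0.466, G 0.27, H 0.209, E 0.0416. Include each in turn until the next type's E/h falls below the running intake rate.
Rate on top 1: 0.07505. G: 0.27 > 0.07505 → include.
Rate on top 2: 0.1706. H: 0.209 > 0.1706 → include.
Rate on top 3: 0.1825. E: 0.0416 < 0.1825 → exclude; stop.
Optimal diet: C, G, H — 3 of 4 types.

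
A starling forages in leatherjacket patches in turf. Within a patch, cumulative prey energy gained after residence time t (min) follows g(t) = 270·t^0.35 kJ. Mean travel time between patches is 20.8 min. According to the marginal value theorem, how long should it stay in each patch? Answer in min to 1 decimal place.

11.2 min

Maximise g(t)/(T+t): set derivative to zero → g'(t)(T+t) = g(t).
g'(t) = 0.35·270·t^-0.65. Setting 0.35·270·t^-0.65 = 270·t^0.35/(20.8+t) gives 0.35(20.8+t) = t, so 0.65·t = 0.35×20.8.
t* = 0.35×20.8/0.65 = 11.2 min.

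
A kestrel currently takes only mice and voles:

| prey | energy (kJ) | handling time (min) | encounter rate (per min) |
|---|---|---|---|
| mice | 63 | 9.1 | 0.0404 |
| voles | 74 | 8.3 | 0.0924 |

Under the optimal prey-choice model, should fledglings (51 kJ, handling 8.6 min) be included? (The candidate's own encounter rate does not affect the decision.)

Current rate: (0.0404×63 + 0.0924×74)/(1 + 0.0404×9.1 + 0.0924×8.3) = 4.396 kJ/min.
Profitability of fledglings: 51/8.6 = 5.93 kJ/min.
Since 5.93 > R, including fledglings increases the long-run rate.

Yes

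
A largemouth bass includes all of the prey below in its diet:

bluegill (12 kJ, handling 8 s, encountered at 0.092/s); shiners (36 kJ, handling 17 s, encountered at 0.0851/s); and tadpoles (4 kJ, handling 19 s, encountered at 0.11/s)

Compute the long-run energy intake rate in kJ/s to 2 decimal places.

R = Σλ_iE_i / (1 + Σλ_ih_i)
Numerator: 0.092×12 + 0.0851×36 + 0.11×4 = 4.608
Denominator: 1 + 0.092×8 + 0.0851×17 + 0.11×19 = 5.273
R = 4.608/5.273 = 0.8739 kJ/s

0.87 kJ/s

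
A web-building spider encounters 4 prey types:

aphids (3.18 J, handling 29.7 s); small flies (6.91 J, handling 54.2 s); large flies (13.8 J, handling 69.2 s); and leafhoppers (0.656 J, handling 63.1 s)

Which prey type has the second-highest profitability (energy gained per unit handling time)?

small flies

Profitability E/h (J/s): aphids = 3.18/29.7 = 0.107, small flies = 6.91/54.2 = 0.127, large flies = 13.8/69.2 = 0.199, leafhoppers = 0.656/63.1 = 0.0104.
Ranked: large flies > small flies > aphids > leafhoppers.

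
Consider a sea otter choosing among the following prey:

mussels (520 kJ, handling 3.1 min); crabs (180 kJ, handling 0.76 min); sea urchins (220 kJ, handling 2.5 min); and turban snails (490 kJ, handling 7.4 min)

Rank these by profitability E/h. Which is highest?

Profitability E/h (kJ/min): mussels = 520/3.1 = 168, crabs = 180/0.76 = 237, sea urchins = 220/2.5 = 88, turban snails = 490/7.4 = 66.2.
Ranked: crabs > mussels > sea urchins > turban snails.

crabs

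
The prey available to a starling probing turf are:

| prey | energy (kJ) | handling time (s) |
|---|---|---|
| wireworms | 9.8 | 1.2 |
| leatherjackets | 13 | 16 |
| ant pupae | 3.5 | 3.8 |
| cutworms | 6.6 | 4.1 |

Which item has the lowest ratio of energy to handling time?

Profitability E/h (kJ/s): wireworms = 9.8/1.2 = 8.17, leatherjackets = 13/16 = 0.812, ant pupae = 3.5/3.8 = 0.921, cutworms = 6.6/4.1 = 1.61.
Ranked: wireworms > cutworms > ant pupae > leatherjackets.

leatherjackets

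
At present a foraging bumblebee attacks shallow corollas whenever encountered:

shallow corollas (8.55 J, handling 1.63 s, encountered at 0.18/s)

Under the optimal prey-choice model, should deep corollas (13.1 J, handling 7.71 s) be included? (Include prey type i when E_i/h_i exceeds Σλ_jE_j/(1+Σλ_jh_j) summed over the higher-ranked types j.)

Intake rate on the current diet: R = (0.18×8.55) / (1 + 0.18×1.63) = 1.539/1.293 = 1.19 J/s.
deep corollas: E/h = 13.1/7.71 = 1.699 J/s.
1.699 > 1.19, so adding deep corollas raises the average — include it.

Yes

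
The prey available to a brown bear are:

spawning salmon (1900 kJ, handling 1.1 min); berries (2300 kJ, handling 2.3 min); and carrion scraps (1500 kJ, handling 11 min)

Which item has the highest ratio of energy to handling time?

Profitability E/h (kJ/min): spawning salmon = 1900/1.1 = 1.73e+03, berries = 2300/2.3 = 1e+03, carrion scraps = 1500/11 = 136.
Ranked: spawning salmon > berries > carrion scraps.

spawning salmon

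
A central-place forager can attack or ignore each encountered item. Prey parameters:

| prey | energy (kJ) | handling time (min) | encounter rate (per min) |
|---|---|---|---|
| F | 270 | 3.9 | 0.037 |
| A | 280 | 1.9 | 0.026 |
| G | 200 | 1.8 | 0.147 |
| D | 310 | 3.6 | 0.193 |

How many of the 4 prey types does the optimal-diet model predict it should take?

Profitabilities (E/h, kJ/min): A 147, G 111, D 86.1, F 69.2. Add prey in this order while the next type's profitability exceeds the intake rate on those already taken.
Rate on top 1: 6.937. G: 111 > 6.937 → include.
Rate on top 2: 27.91. D: 86.1 > 27.91 → include.
Rate on top 3: 48.04. F: 69.2 > 48.04 → include.
Optimal diet: A, G, D, F — 4 of 4 types.

4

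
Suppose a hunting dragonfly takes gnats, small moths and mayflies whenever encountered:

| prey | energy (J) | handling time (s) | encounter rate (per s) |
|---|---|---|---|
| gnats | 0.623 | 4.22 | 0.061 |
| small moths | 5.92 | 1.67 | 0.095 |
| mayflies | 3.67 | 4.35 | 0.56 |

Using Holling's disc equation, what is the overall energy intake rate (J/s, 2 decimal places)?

R = (0.061×0.623 + 0.095×5.92 + 0.56×3.67) / (1 + 0.061×4.22 + 0.095×1.67 + 0.56×4.35) = 2.656/3.852 = 0.6894 J/s.

0.69 J/s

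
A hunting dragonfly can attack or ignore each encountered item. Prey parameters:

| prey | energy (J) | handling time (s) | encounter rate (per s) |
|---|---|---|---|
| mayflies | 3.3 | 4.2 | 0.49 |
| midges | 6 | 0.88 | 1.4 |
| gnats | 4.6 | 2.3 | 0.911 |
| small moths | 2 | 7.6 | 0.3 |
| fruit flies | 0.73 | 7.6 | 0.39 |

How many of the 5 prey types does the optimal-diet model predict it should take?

Profitabilities (E/h, J/s): midges 6.82, gnats 2, mayflies 0.786, small moths 0.263, fruit flies 0.0961. Add prey in this order while the next type's profitability exceeds the intake rate on those already taken.
Rate on top 1: 3.763. gnats: 2 < 3.763 → exclude; stop.
Optimal diet: midges — 1 of 5 types.

1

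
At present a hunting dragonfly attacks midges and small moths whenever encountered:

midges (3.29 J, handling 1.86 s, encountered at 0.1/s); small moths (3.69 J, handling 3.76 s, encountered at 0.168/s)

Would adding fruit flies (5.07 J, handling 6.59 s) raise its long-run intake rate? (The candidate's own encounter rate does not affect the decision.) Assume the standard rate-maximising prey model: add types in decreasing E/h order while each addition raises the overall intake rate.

Current rate: (0.1×3.29 + 0.168×3.69)/(1 + 0.1×1.86 + 0.168×3.76) = 0.5221 J/s.
Profitability of fruit flies: 5.07/6.59 = 0.7693 J/s.
Since 0.7693 > R, including fruit flies increases the long-run rate.

Yes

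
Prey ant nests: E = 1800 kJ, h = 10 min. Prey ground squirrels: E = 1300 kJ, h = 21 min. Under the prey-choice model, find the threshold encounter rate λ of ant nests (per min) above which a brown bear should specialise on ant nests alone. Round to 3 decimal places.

0.052 per min

At the threshold, the rate on ant nests alone equals the profitability of ground squirrels: λ·1800/(1 + λ·10) = 1300/21 = 61.9.
Rearranging, λ(1800 − 61.9×10) = 61.9, so λ = 61.9/1181 = 0.05242 per min.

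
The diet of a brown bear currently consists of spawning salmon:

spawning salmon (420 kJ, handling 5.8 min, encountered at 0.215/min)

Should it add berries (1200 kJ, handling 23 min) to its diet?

On spawning salmon alone, R = ΣλE/(1+Σλh) = 90.3/2.247 = 40.19 kJ/min.
Profitability of berries: 1200/23 = 52.17 kJ/min.
52.17 > 40.19, so adding berries raises the average — include it.

Yes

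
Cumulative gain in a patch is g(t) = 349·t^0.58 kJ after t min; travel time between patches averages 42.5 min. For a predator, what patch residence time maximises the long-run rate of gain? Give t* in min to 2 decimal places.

Optimal t* satisfies g'(t*) = g(t*)/(T + t*).
g'(t) = 0.58·349·t^-0.42. Setting 0.58·349·t^-0.42 = 349·t^0.58/(42.5+t) gives 0.58(42.5+t) = t, so 0.42·t = 0.58×42.5.
t* = 0.58×42.5/0.42 = 58.69 min.

58.69 min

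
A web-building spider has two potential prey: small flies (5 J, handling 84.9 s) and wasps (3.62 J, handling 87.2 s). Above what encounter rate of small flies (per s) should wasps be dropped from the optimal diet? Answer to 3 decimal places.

The zero-one rule: include wasps iff E₂/h₂ > λE₁/(1+λh₁). Equality gives the switch point.
λE₁h₂ = E₂ + λE₂h₁ ⇒ λ = E₂/(E₁h₂ − E₂h₁) = 3.62/(436 − 307.3) = 0.02814 per s.

0.028 per s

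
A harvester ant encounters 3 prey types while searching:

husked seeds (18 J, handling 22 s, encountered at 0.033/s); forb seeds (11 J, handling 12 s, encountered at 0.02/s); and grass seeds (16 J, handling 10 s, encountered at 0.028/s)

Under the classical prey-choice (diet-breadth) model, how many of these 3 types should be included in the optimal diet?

3

Profitabilities (E/h, J/s): grass seeds 1.6, forb seeds 0.917, husked seeds 0.818. Add prey in this order while the next type's profitability exceeds the intake rate on those already taken.
Rate on top 1: 0.35. forb seeds: 0.917 > 0.35 → include.
Rate on top 2: 0.4395. husked seeds: 0.818 > 0.4395 → include.
Optimal diet: grass seeds, forb seeds, husked seeds — 3 of 3 types.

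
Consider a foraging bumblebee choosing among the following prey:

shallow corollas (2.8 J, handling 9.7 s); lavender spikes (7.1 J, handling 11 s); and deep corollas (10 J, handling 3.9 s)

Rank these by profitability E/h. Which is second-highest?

lavender spikes

Profitability E/h (J/s): shallow corollas = 2.8/9.7 = 0.289, lavender spikes = 7.1/11 = 0.645, deep corollas = 10/3.9 = 2.56.
Ranked: deep corollas > lavender spikes > shallow corollas.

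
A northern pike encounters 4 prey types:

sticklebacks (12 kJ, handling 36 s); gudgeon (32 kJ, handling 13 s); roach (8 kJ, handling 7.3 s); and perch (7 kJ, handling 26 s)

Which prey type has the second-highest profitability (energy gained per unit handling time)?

In descending order of E/h:
gudgeon: 32/13 = 2.46 kJ/s
roach: 8/7.3 = 1.1 kJ/s
sticklebacks: 12/36 = 0.333 kJ/s
perch: 7/26 = 0.269 kJ/s

roach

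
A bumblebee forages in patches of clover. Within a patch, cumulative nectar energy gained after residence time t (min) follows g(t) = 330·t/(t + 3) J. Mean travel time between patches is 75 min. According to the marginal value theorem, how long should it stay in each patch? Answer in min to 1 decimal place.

By the marginal value theorem, leave when the instantaneous gain rate g'(t) equals the habitat-wide average g(t)/(T + t).
g'(t) = 330·3/(t + 3)². Setting 330·3/(t+3)² = 330t/[(t+3)(75+t)] gives 3(75+t) = t(t+3), so t² = 3×75 = 225.
t* = √225 = 15 min.

15.0 min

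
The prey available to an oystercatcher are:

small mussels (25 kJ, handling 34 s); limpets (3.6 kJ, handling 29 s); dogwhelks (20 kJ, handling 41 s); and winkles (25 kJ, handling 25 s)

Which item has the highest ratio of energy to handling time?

Profitability E/h (kJ/s): small mussels = 25/34 = 0.735, limpets = 3.6/29 = 0.124, dogwhelks = 20/41 = 0.488, winkles = 25/25 = 1.
Ranked: winkles > small mussels > dogwhelks > limpets.

winkles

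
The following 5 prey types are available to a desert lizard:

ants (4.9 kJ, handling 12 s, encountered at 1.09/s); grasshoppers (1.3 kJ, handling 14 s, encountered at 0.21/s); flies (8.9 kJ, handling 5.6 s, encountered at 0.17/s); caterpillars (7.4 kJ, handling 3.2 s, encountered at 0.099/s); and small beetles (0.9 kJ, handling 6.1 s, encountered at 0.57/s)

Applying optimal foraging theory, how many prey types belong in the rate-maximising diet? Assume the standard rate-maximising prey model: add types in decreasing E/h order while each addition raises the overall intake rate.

2

Profitabilities (E/h, kJ/s): caterpillars 2.31, flies 1.59, ants 0.408, small beetles 0.148, grasshoppers 0.0929. Add prey in this order while the next type's profitability exceeds the intake rate on those already taken.
Rate on top 1: 0.5563. flies: 1.59 > 0.5563 → include.
Rate on top 2: 0.9898. ants: 0.408 < 0.9898 → exclude; stop.
Optimal diet: caterpillars, flies — 2 of 5 types.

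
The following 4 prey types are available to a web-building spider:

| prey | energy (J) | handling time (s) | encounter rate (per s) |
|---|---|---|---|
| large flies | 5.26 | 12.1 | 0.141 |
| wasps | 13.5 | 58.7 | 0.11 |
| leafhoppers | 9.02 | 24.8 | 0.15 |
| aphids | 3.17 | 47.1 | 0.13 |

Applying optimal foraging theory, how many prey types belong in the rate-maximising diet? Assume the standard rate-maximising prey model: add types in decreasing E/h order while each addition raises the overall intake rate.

Rank by E/h (J/s): large flies 0.435, leafhoppers 0.364, wasps 0.23, aphids 0.0673. Include each in turn until the next type's E/h falls below the running intake rate.
Rate on top 1: 0.2741. leafhoppers: 0.364 > 0.2741 → include.
Rate on top 2: 0.326. wasps: 0.23 < 0.326 → exclude; stop.
Optimal diet: large flies, leafhoppers — 2 of 4 types.

2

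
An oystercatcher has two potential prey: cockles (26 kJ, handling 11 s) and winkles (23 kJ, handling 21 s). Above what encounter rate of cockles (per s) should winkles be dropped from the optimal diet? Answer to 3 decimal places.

0.078 per s

At the threshold, the rate on cockles alone equals the profitability of winkles: λ·26/(1 + λ·11) = 23/21 = 1.095.
Rearranging, λ(26 − 1.095×11) = 1.095, so λ = 1.095/13.95 = 0.0785 per s.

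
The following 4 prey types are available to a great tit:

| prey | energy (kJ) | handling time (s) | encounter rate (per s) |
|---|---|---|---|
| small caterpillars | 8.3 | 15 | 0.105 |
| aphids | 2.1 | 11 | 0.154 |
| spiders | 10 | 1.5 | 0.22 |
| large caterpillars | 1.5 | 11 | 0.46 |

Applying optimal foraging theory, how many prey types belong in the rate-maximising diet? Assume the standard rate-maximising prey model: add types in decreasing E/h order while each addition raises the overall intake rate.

Rank by E/h (kJ/s): spiders 6.67, small caterpillars 0.553, aphids 0.191, large caterpillars 0.136. Include each in turn until the next type's E/h falls below the running intake rate.
Rate on top 1: 1.654. small caterpillars: 0.553 < 1.654 → exclude; stop.
Optimal diet: spiders — 1 of 4 types.

1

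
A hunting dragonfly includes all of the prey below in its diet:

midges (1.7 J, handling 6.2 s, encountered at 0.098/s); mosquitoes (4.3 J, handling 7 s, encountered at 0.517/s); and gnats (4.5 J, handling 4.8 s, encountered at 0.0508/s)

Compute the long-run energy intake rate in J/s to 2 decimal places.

0.48 J/s

R = Σλ_iE_i / (1 + Σλ_ih_i)
Numerator: 0.098×1.7 + 0.517×4.3 + 0.0508×4.5 = 2.618
Denominator: 1 + 0.098×6.2 + 0.517×7 + 0.0508×4.8 = 5.47
R = 2.618/5.47 = 0.4786 J/s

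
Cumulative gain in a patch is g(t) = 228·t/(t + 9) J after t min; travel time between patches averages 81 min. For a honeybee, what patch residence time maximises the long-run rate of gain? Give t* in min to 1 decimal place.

Optimal t* satisfies g'(t*) = g(t*)/(T + t*).
g'(t) = 228·9/(t + 9)². Setting 228·9/(t+9)² = 228t/[(t+9)(81+t)] gives 9(81+t) = t(t+9), so t² = 9×81 = 729.
t* = √729 = 27 min.

27.0 min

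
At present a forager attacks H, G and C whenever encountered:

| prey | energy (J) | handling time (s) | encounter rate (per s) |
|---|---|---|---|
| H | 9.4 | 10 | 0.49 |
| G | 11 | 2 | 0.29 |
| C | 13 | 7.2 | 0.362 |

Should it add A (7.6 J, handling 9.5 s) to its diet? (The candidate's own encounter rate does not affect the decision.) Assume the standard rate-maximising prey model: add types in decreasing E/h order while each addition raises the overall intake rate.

No

On H, G and C alone, R = ΣλE/(1+Σλh) = 12.5/9.086 = 1.376 J/s.
A: E/h = 7.6/9.5 = 0.8 J/s.
0.8 < 1.376, so adding A would lower the average — exclude it.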